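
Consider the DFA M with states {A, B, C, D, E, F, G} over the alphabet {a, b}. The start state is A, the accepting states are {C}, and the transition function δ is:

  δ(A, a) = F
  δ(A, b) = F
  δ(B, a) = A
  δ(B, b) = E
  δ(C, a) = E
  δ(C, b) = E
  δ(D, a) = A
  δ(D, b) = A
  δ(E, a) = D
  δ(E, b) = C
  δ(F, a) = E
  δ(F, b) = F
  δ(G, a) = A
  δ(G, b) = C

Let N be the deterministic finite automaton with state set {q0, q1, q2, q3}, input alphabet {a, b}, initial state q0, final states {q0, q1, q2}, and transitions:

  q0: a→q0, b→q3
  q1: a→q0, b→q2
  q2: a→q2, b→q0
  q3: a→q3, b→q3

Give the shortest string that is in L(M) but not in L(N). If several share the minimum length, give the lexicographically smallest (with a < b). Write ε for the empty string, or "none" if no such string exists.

aab

The string aab is accepted by M but not by N.
No shorter string lies in the difference, and aab is the lexicographically first length-3 string in L(M) \ L(N).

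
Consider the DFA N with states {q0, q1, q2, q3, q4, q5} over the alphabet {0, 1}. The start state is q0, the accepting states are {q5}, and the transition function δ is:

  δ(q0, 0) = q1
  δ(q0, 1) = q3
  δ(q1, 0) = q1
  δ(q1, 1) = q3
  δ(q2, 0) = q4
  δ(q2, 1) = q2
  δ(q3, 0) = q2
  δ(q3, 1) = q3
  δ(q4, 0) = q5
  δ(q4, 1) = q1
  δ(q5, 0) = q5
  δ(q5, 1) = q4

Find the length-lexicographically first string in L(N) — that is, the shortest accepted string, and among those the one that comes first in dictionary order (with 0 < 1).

A breadth-first search from q0 reaches an accepting state first via the path q0 → q3 → q2 → q4 → q5 on input 1000.
No string of length < 4 is accepted (BFS exhausts all shorter strings without reaching an accepting state), and 1000 is the lexicographically least accepting string of length 4.

1000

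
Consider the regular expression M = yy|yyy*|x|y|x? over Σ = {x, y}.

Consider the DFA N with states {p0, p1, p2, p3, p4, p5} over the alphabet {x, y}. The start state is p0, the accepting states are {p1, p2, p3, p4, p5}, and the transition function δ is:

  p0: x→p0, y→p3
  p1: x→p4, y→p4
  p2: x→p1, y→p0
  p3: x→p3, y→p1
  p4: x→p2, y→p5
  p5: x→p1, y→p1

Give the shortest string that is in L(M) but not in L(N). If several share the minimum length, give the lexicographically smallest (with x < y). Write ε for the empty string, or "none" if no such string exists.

The empty string ε is accepted by M but not by N.
Since ε is the unique shortest string, it is the required witness.

ε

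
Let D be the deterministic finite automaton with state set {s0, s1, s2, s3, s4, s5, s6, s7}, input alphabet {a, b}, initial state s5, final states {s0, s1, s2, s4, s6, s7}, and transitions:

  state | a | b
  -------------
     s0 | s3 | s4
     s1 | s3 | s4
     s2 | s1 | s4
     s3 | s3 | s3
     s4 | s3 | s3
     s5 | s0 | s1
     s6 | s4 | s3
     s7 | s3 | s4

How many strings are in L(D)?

The useful subgraph on states {s0, s1, s4, s5} is acyclic, so L(D) is finite; the longest accepting path visits 3 useful states, giving maximum string length 2.
Counting accepting paths from s5 by length: 2 of length 1, 2 of length 2. Total 4.

4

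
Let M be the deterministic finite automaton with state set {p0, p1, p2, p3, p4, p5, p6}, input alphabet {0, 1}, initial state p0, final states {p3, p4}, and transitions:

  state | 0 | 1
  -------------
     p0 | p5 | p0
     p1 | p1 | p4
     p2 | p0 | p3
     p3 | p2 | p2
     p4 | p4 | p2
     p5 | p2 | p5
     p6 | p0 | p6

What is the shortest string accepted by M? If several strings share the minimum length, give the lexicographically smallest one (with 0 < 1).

001

A breadth-first search from p0 reaches an accepting state first via the path p0 → p5 → p2 → p3 on input 001.
No string of length < 3 is accepted (BFS exhausts all shorter strings without reaching an accepting state), and 001 is the lexicographically least accepting string of length 3.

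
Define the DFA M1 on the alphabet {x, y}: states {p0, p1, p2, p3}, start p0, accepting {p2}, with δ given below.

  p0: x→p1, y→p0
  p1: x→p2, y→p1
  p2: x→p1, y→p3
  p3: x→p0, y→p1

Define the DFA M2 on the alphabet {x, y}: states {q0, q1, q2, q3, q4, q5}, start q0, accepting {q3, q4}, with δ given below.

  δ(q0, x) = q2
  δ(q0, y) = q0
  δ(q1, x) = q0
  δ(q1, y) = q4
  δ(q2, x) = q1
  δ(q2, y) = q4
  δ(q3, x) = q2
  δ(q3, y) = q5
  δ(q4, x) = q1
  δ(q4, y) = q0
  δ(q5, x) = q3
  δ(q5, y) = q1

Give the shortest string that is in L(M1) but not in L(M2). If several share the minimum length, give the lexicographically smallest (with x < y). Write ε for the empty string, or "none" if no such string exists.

xx

The string xx is accepted by M1 but not by M2.
No shorter string lies in the difference, and xx is the lexicographically first length-2 string in L(M1) \ L(M2).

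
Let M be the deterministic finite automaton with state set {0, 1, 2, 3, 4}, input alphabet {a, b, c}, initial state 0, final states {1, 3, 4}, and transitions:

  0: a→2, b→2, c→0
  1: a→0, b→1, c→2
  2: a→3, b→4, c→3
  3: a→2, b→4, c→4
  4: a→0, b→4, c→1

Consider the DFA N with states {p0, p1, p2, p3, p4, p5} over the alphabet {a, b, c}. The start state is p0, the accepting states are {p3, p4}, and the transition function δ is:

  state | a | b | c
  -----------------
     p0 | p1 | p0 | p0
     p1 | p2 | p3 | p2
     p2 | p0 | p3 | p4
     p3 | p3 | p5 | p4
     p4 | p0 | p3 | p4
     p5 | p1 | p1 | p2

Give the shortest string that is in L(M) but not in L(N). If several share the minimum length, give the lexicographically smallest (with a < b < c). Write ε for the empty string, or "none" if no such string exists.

aa

The string aa is accepted by M but not by N.
No shorter string lies in the difference, and aa is the lexicographically first length-2 string in L(M) \ L(N).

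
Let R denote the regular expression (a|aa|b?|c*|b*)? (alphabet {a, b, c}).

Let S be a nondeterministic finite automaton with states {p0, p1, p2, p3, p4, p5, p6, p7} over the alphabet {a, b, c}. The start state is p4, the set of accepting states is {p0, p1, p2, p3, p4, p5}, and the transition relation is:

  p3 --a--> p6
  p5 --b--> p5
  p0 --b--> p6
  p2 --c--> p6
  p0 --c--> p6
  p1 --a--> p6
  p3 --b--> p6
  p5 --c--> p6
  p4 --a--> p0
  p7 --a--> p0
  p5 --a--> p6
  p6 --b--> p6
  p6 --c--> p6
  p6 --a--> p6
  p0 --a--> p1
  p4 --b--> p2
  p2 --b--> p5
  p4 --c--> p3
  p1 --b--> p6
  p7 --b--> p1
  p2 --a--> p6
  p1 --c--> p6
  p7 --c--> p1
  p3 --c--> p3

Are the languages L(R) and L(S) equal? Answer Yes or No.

Converting the expression R to a DFA (subset construction, then merging equivalent states) gives the minimal DFA with states {r0, r1, r2, r3, r4, r5}, start state r0, accepting states {r0, r1, r2, r3, r4} and transitions r0: a→r1, b→r2, c→r3; r1: a→r4, b→r5, c→r5; r2: a→r5, b→r2, c→r5; r3: a→r5, b→r5, c→r3; r4: a→r5, b→r5, c→r5; r5: a→r5, b→r5, c→r5.
Exploring the product automaton R × S from the start pair (r0, p4), following both machines on each input symbol, reaches 7 state pairs: (r0, p4), (r1, p0), (r2, p2), (r3, p3), (r4, p1), (r5, p6), (r2, p5).
R accepts in {r0, r1, r2, r3, r4} and S accepts in {p0, p1, p2, p3, p4, p5}. In every reachable pair the two components are either both accepting — (r0, p4), (r1, p0), (r2, p2), (r3, p3), (r4, p1), (r2, p5) — or both non-accepting, so no string is accepted by exactly one of the machines: L(R) \ L(S) and L(S) \ L(R) are both empty.
Hence every string is accepted by R iff it is accepted by S, and the two languages coincide.

Yes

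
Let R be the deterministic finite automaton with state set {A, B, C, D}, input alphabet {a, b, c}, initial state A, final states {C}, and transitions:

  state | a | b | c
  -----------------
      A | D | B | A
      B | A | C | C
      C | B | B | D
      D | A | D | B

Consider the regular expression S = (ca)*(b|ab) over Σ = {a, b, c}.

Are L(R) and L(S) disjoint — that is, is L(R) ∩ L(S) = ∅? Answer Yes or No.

Converting the expression S to a DFA (subset construction, then merging equivalent states) gives the minimal DFA with states {s0, s1, s2, s3, s4}, start state s0, accepting states {s2} and transitions s0: a→s1, b→s2, c→s3; s1: a→s4, b→s2, c→s4; s2: a→s4, b→s4, c→s4; s3: a→s0, b→s4, c→s4; s4: a→s4, b→s4, c→s4.
Exploring the product automaton R × S from the start pair (A, s0), following both machines on each input symbol, reaches 12 state pairs: (A, s0), (D, s1), (B, s2), (A, s3), (A, s4), (D, s2), (B, s4), (C, s4), (D, s0), (D, s4), (A, s1), (B, s3).
R accepts in {C} and S accepts in {s2}; no reachable pair has both components accepting, so no string drives both machines to acceptance simultaneously and L(R) ∩ L(S) = ∅.
So no string is accepted by both, and the intersection is empty.

Yes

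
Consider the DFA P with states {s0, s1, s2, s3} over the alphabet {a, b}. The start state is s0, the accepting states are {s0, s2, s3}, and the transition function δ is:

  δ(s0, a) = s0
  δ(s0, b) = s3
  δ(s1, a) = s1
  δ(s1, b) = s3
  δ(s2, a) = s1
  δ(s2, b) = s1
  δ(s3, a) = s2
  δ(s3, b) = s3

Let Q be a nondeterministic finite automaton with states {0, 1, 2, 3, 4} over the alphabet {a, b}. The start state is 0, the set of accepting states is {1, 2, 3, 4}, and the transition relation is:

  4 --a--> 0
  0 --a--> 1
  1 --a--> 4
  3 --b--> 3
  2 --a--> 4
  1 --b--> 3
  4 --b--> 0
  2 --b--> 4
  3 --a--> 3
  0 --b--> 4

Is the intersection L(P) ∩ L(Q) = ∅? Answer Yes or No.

The string a is accepted by both P and Q.
Hence L(P) ∩ L(Q) ≠ ∅.

No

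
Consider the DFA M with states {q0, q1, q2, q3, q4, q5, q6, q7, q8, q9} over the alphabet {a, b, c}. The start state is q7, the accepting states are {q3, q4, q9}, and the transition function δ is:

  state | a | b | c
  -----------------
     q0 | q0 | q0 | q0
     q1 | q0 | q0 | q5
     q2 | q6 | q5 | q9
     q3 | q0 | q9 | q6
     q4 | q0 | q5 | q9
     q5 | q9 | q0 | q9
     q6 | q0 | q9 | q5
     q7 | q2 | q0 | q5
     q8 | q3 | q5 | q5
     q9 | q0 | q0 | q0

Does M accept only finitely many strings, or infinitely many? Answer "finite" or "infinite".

finite

The useful states (reachable from q7 and able to reach an accepting state) are {q2, q5, q6, q7, q9}.
Restricted to these states the transition graph has no cycle, so every accepting path has bounded length and L is finite.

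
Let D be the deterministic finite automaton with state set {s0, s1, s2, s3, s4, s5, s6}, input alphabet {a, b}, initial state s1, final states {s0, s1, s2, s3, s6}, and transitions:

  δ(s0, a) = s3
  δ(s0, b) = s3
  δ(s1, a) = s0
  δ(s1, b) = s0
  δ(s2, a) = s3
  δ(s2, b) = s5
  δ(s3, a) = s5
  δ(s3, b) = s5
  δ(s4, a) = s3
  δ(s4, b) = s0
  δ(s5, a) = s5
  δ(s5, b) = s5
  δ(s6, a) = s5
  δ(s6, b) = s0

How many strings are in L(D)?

The useful subgraph on states {s0, s1, s3} is acyclic, so L(D) is finite; the longest accepting path visits 3 useful states, giving maximum string length 2.
Counting accepting paths from s1 by length: 1 of length 0, 2 of length 1, 4 of length 2. Total 7.

7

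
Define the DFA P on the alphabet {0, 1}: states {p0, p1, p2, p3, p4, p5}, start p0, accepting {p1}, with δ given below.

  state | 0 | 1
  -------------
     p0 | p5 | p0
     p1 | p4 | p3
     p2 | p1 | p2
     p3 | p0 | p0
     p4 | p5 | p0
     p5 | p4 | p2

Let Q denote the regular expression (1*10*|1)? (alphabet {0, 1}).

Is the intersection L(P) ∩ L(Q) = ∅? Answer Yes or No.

Yes

Converting the expression Q to a DFA (subset construction, then merging equivalent states) gives the minimal DFA with states {q0, q1, q2, q3}, start state q0, accepting states {q0, q2, q3} and transitions q0: 0→q1, 1→q2; q1: 0→q1, 1→q1; q2: 0→q3, 1→q2; q3: 0→q3, 1→q1.
Exploring the product automaton P × Q from the start pair (p0, q0), following both machines on each input symbol, reaches 10 state pairs: (p0, q0), (p5, q1), (p0, q2), (p4, q1), (p2, q1), (p5, q3), (p0, q1), (p1, q1), (p4, q3), (p3, q1).
P accepts in {p1} and Q accepts in {q0, q2, q3}; no reachable pair has both components accepting, so no string drives both machines to acceptance simultaneously and L(P) ∩ L(Q) = ∅.
So no string is accepted by both, and the intersection is empty.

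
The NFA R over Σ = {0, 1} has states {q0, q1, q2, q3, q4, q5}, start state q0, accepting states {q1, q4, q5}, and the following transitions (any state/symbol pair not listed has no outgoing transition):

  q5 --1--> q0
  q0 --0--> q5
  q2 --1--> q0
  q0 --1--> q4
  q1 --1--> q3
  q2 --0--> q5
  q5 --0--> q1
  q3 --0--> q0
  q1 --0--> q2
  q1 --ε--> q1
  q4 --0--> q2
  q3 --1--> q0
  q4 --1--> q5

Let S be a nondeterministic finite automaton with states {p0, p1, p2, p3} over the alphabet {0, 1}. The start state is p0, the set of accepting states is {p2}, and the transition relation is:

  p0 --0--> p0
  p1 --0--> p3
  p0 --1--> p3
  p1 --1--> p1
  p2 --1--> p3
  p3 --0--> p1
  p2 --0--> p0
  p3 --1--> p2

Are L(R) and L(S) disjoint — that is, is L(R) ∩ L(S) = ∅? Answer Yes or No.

The string 11 is accepted by both R and S.
Hence L(R) ∩ L(S) ≠ ∅.

No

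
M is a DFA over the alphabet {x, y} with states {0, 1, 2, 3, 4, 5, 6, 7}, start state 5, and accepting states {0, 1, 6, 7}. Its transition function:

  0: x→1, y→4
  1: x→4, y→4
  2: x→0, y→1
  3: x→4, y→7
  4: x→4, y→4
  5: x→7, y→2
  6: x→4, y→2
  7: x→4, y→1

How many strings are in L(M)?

5

The useful subgraph on states {0, 1, 2, 5, 7} is acyclic, so L(M) is finite; the longest accepting path visits 4 useful states, giving maximum string length 3.
Counting accepting paths from 5 by length: 1 of length 1, 3 of length 2, 1 of length 3. Total 5.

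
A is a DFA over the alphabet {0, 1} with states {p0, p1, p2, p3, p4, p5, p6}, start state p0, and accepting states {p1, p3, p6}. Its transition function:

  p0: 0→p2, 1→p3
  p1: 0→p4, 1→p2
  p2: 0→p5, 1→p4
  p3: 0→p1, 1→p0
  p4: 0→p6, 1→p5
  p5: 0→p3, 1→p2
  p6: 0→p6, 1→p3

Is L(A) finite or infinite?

State p2 is reachable from the start and can reach an accepting state, and it lies on the cycle p2 → p4 → p5 → p2.
Traversing that cycle any number of times yields accepted strings of unbounded length, so the language is infinite.

infinite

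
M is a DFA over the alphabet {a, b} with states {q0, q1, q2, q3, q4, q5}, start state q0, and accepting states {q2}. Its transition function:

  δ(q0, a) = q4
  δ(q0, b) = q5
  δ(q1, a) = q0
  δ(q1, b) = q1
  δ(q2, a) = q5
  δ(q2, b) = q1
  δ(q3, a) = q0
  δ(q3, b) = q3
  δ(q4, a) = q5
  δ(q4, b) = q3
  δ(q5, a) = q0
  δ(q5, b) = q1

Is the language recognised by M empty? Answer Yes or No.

Yes

The states reachable from the start state are {q0, q1, q3, q4, q5}.
None of the accepting states {q2} is reachable, so no string is accepted and L(M) = ∅.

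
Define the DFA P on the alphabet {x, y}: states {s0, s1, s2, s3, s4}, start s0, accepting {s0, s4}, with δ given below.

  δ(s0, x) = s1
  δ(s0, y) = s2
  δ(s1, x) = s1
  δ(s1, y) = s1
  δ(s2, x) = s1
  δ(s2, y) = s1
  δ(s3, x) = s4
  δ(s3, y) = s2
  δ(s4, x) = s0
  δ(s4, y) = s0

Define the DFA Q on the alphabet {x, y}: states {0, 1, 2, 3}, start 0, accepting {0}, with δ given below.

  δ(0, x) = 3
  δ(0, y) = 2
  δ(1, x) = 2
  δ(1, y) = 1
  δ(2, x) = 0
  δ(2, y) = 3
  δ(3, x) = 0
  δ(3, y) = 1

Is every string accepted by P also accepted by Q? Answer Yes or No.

Exploring the product automaton P × Q from the start pair (s0, 0), following both machines on each input symbol, reaches 6 state pairs: (s0, 0), (s1, 3), (s2, 2), (s1, 0), (s1, 1), (s1, 2).
P accepts in {s0, s4} and Q accepts in {0}. The reachable pairs whose P-component is accepting are (s0, 0); in each of them the Q-component is accepting too, so the product for L(P) \ L(Q) (P-component accepting, Q-component rejecting) has no reachable accepting pair and the difference is empty.
Hence every string in L(P) is also in L(Q).

Yes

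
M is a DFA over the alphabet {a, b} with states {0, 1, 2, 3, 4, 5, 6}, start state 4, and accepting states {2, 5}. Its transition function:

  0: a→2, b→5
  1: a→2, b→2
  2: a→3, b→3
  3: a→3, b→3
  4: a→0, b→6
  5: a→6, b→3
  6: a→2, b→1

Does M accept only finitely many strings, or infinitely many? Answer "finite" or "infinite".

finite

The useful states (reachable from 4 and able to reach an accepting state) are {0, 1, 2, 4, 5, 6}.
Restricted to these states the transition graph has no cycle, so every accepting path has bounded length and L is finite.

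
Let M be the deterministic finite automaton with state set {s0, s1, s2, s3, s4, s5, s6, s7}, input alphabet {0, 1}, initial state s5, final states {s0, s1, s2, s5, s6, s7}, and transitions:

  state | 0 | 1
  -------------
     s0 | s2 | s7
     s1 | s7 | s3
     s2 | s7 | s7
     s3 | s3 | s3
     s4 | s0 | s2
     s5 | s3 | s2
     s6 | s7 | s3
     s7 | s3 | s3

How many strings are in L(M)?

4

The useful subgraph on states {s2, s5, s7} is acyclic, so L(M) is finite; the longest accepting path visits 3 useful states, giving maximum string length 2.
Counting accepting paths from s5 by length: 1 of length 0, 1 of length 1, 2 of length 2. Total 4.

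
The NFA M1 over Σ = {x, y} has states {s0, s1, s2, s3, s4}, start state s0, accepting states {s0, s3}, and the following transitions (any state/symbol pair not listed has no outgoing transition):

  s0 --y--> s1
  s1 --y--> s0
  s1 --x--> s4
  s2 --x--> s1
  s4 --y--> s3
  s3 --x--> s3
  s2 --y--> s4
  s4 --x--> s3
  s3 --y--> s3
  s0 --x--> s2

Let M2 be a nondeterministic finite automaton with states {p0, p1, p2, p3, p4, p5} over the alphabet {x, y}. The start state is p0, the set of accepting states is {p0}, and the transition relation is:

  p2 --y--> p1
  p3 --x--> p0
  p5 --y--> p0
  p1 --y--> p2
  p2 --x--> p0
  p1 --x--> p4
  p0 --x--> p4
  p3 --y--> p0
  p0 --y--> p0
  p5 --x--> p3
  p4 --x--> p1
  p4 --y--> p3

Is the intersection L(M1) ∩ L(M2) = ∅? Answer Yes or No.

The empty string ε is accepted by both M1 and M2.
Hence L(M1) ∩ L(M2) ≠ ∅.

No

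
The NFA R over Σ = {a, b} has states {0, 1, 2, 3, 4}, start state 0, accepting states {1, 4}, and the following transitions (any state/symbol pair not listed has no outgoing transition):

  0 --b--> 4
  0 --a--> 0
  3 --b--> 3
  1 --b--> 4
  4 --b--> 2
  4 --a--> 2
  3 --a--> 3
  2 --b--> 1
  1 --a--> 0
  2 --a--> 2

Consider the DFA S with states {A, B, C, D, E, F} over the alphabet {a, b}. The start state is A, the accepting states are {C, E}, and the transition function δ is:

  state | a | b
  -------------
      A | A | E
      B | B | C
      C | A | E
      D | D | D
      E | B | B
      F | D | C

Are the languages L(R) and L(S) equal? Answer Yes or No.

Yes

Exploring the product automaton R × S from the start pair (0, A), following both machines on each input symbol, reaches 4 state pairs: (0, A), (4, E), (2, B), (1, C).
R accepts in {1, 4} and S accepts in {C, E}. In every reachable pair the two components are either both accepting — (4, E), (1, C) — or both non-accepting, so no string is accepted by exactly one of the machines: L(R) \ L(S) and L(S) \ L(R) are both empty.
Hence every string is accepted by R iff it is accepted by S, and the two languages coincide.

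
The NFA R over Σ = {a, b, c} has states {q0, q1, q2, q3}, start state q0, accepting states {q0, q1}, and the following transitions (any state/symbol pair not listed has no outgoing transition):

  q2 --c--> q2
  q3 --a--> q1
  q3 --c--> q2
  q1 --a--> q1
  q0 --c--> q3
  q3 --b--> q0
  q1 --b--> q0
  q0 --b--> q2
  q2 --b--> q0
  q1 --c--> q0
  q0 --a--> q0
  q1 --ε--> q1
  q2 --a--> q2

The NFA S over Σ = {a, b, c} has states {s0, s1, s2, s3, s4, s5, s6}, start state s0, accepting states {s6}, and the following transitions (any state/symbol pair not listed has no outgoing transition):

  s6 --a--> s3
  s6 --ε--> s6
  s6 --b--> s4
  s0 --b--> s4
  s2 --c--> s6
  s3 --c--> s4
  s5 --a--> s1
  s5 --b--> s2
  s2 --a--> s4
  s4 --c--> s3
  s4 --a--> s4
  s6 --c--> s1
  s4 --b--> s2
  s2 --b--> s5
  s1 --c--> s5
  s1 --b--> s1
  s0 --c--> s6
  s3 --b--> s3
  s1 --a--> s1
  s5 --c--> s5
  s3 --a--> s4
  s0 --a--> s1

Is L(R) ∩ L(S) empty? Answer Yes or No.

Exploring the product automaton R × S from the start pair (q0, s0), following both machines on each input symbol, reaches 19 state pairs: (q0, s0), (q0, s1), (q2, s4), (q3, s6), (q2, s1), (q3, s5), (q0, s2), (q2, s3), (q1, s3), (q0, s4), (q2, s5), (q1, s1), (q0, s3), (q1, s4), (q2, s2), (q3, s3), (q0, s5), (q3, s4), (q2, s6).
R accepts in {q0, q1} and S accepts in {s6}; no reachable pair has both components accepting, so no string drives both machines to acceptance simultaneously and L(R) ∩ L(S) = ∅.
So no string is accepted by both, and the intersection is empty.

Yes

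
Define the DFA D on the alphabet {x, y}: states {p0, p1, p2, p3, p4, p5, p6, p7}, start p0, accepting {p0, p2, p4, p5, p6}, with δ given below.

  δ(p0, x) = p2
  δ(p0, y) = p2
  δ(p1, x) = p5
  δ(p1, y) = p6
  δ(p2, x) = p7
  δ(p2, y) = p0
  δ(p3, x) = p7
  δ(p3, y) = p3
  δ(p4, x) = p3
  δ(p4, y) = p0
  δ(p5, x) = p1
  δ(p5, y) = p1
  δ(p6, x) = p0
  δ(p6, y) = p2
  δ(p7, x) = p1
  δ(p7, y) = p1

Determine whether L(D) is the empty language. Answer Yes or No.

No

The empty string ε is accepted: the run p0 ends in the accepting state p0.
Since at least one string is accepted, L(D) is not empty.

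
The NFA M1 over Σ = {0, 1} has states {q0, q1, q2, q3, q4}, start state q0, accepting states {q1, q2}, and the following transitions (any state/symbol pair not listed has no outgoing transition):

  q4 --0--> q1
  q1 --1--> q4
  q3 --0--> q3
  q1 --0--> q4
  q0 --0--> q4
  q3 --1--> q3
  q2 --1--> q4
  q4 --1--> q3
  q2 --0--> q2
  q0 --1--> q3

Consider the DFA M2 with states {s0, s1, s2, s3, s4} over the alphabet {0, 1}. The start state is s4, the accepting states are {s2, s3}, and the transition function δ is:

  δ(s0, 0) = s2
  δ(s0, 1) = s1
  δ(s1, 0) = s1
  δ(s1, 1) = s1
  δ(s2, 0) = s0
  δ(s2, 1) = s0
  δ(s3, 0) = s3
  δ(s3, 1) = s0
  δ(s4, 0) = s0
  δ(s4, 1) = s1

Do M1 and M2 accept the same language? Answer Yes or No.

Exploring the product automaton M1 × M2 from the start pair (q0, s4), following both machines on each input symbol, reaches 4 state pairs: (q0, s4), (q4, s0), (q3, s1), (q1, s2).
M1 accepts in {q1, q2} and M2 accepts in {s2, s3}. In every reachable pair the two components are either both accepting — (q1, s2) — or both non-accepting, so no string is accepted by exactly one of the machines: L(M1) \ L(M2) and L(M2) \ L(M1) are both empty.
Hence every string is accepted by M1 iff it is accepted by M2, and the two languages coincide.

Yes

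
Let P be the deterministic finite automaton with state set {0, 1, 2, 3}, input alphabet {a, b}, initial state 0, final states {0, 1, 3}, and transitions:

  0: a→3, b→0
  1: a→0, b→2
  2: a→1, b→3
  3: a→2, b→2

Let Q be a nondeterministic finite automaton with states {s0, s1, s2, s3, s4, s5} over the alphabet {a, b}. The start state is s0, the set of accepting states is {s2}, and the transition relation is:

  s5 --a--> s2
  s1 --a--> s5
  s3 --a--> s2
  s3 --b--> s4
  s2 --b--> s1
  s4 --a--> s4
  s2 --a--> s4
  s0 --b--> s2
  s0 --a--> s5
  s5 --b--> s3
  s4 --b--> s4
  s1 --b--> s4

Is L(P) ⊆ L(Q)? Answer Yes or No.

The empty string ε is in L(P) but not in L(Q).
So L(P) ⊄ L(Q).

No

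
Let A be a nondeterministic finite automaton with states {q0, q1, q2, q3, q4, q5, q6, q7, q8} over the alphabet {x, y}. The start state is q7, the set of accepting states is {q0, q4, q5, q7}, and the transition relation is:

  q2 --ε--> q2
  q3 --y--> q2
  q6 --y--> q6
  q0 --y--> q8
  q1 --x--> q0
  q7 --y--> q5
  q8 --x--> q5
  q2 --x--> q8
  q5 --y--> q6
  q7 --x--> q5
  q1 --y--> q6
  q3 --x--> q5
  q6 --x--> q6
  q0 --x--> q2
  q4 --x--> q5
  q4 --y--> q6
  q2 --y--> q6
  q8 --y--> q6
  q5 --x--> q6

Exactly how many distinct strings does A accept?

The useful subgraph on states {q5, q7} is acyclic, so L(A) is finite; the longest accepting path visits 2 useful states, giving maximum string length 1.
Counting accepting paths from q7 by length: 1 of length 0, 2 of length 1. Total 3.

3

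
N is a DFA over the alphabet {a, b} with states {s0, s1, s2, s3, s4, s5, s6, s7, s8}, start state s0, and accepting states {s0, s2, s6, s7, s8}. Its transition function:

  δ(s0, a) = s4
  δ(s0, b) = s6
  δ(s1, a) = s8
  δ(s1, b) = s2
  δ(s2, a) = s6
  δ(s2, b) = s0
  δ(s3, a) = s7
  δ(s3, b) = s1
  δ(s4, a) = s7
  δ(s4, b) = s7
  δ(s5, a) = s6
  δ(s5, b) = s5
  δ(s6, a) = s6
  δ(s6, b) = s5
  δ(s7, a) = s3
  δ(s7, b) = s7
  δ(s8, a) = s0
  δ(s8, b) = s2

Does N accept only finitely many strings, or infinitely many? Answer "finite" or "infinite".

State s0 is reachable from the start and can reach an accepting state, and it lies on the cycle s0 → s4 → s7 → s3 → s1 → s8 → s0.
Traversing that cycle any number of times yields accepted strings of unbounded length, so the language is infinite.

infinite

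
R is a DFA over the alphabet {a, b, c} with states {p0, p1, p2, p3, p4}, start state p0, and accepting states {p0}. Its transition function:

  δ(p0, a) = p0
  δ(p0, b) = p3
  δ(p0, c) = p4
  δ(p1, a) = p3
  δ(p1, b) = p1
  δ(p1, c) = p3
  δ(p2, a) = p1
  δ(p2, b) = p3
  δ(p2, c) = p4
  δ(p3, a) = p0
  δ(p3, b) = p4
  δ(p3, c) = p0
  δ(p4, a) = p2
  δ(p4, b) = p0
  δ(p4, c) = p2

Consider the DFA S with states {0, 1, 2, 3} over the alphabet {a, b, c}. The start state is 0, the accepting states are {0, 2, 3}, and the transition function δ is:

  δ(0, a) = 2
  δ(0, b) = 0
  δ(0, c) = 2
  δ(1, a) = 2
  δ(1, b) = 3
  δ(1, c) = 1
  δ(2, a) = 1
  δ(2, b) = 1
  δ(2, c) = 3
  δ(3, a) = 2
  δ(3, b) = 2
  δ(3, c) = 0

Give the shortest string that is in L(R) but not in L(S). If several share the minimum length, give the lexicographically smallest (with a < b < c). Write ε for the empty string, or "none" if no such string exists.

The string aa is accepted by R but not by S.
No shorter string lies in the difference, and aa is the lexicographically first length-2 string in L(R) \ L(S).

aa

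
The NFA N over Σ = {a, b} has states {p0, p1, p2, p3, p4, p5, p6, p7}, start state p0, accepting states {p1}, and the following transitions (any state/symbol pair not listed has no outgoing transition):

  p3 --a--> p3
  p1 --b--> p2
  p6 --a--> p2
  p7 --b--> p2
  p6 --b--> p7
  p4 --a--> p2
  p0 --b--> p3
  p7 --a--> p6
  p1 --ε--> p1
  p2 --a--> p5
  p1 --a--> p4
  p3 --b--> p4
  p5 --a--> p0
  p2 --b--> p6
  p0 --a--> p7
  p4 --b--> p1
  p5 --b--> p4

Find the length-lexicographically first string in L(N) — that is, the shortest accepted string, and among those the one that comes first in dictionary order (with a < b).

A breadth-first search from p0 reaches an accepting state first via the path p0 → p3 → p4 → p1 on input bbb.
No string of length < 3 is accepted (BFS exhausts all shorter strings without reaching an accepting state), and bbb is the lexicographically least accepting string of length 3.

bbb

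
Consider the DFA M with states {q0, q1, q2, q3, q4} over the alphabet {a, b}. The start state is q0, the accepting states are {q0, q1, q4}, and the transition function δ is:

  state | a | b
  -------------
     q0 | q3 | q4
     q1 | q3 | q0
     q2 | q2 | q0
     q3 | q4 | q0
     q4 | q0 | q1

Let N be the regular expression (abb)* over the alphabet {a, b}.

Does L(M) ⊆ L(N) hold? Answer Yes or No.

The string b is in L(M) but not in L(N).
So L(M) ⊄ L(N).

No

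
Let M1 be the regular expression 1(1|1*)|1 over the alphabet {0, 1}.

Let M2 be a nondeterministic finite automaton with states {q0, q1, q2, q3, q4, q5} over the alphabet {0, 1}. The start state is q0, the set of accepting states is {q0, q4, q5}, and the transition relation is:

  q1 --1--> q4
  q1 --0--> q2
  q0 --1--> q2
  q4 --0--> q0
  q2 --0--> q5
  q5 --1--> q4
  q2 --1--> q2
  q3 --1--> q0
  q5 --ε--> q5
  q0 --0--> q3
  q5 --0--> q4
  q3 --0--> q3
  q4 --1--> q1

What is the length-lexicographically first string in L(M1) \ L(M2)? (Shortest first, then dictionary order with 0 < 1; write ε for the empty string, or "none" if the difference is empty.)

The string 1 is accepted by M1 but not by M2.
No shorter string lies in the difference, and 1 is the lexicographically first length-1 string in L(M1) \ L(M2).

1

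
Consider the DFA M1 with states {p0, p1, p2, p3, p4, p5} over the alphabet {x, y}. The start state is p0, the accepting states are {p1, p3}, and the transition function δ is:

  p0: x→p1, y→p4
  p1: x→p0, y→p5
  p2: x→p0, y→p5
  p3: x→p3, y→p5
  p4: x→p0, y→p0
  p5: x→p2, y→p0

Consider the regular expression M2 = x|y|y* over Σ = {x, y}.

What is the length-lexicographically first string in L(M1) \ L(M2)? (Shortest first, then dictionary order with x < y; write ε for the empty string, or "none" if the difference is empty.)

The string xxx is accepted by M1 but not by M2.
No shorter string lies in the difference, and xxx is the lexicographically first length-3 string in L(M1) \ L(M2).

xxx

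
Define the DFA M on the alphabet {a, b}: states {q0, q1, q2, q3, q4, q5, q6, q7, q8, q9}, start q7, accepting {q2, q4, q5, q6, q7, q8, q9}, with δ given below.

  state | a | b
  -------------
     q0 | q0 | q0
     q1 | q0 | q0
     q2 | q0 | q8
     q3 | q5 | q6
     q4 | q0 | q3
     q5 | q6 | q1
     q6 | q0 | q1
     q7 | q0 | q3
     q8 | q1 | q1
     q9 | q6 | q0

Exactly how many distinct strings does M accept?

The useful subgraph on states {q3, q5, q6, q7} is acyclic, so L(M) is finite; the longest accepting path visits 4 useful states, giving maximum string length 3.
Counting accepting paths from q7 by length: 1 of length 0, 2 of length 2, 1 of length 3. Total 4.

4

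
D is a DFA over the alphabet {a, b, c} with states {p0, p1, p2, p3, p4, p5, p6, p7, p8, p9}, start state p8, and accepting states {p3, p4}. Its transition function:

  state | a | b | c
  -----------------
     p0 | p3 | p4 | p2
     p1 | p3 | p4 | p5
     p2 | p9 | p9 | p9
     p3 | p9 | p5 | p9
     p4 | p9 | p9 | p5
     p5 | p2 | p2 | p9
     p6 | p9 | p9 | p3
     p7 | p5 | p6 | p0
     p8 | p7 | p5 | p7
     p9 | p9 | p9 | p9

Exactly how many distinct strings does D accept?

6

The useful subgraph on states {p0, p3, p4, p6, p7, p8} is acyclic, so L(D) is finite; the longest accepting path visits 4 useful states, giving maximum string length 3.
Counting accepting paths from p8 by length: 6 of length 3. Total 6.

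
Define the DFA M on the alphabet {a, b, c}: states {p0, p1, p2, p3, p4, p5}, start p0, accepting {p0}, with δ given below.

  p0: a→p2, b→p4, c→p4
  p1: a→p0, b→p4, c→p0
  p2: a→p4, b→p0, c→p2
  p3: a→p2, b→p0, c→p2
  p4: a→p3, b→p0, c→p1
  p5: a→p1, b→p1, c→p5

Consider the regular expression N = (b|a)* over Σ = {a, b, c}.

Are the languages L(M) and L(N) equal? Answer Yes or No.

The string cb is accepted by M but rejected by N.
So L(M) ≠ L(N).

No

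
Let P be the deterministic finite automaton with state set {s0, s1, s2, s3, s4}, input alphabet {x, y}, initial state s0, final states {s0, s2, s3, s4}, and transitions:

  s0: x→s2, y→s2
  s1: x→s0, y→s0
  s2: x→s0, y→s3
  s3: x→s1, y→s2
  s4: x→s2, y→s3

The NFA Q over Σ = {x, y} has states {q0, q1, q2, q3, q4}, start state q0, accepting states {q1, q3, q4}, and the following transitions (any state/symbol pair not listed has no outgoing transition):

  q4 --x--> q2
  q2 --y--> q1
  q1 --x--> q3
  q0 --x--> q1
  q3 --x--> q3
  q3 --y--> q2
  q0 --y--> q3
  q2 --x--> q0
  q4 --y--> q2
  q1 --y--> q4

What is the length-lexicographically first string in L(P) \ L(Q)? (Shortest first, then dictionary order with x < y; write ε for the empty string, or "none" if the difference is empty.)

ε

The empty string ε is accepted by P but not by Q.
Since ε is the unique shortest string, it is the required witness.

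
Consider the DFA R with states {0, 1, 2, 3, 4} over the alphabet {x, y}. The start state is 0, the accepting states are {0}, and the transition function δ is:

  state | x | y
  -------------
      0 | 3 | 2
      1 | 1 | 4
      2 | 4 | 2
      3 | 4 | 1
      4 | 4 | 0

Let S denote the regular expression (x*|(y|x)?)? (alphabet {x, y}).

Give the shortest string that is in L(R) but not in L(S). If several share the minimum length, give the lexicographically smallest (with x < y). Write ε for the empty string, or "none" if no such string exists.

xxy

The string xxy is accepted by R but not by S.
No shorter string lies in the difference, and xxy is the lexicographically first length-3 string in L(R) \ L(S).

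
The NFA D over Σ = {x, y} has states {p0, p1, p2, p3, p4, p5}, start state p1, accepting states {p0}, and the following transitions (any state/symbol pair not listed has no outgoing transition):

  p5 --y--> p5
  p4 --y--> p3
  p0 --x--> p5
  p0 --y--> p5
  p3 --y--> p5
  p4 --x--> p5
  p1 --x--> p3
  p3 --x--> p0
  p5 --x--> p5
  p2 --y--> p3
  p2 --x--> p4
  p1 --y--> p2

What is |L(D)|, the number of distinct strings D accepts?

3

The useful subgraph on states {p0, p1, p2, p3, p4} is acyclic, so L(D) is finite; the longest accepting path visits 5 useful states, giving maximum string length 4.
Counting accepting paths from p1 by length: 1 of length 2, 1 of length 3, 1 of length 4. Total 3.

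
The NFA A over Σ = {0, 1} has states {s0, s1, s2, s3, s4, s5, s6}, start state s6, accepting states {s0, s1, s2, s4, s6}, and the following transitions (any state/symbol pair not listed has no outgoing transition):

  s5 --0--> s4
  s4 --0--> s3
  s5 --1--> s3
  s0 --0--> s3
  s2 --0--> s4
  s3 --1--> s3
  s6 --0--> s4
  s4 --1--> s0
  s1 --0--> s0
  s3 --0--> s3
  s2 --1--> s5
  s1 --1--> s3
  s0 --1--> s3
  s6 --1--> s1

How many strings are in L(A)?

5

The useful subgraph on states {s0, s1, s4, s6} is acyclic, so L(A) is finite; the longest accepting path visits 3 useful states, giving maximum string length 2.
Counting accepting paths from s6 by length: 1 of length 0, 2 of length 1, 2 of length 2. Total 5.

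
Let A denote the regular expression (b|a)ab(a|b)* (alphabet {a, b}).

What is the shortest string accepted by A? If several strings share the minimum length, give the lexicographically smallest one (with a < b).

By inspection of the expression, no string of length less than 3 matches, and aab is the lexicographically first match of length 3.

aab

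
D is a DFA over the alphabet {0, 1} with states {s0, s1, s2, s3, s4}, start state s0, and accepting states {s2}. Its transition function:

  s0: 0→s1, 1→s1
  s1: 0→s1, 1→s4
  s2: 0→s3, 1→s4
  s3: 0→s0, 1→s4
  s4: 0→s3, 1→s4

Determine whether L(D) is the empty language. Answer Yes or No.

The states reachable from the start state are {s0, s1, s3, s4}.
None of the accepting states {s2} is reachable, so no string is accepted and L(D) = ∅.

Yes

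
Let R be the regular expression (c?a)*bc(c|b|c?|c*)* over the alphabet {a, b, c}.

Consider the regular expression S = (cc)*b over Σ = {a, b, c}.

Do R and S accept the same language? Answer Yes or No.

No

The string bc is accepted by R but rejected by S.
So L(R) ≠ L(S).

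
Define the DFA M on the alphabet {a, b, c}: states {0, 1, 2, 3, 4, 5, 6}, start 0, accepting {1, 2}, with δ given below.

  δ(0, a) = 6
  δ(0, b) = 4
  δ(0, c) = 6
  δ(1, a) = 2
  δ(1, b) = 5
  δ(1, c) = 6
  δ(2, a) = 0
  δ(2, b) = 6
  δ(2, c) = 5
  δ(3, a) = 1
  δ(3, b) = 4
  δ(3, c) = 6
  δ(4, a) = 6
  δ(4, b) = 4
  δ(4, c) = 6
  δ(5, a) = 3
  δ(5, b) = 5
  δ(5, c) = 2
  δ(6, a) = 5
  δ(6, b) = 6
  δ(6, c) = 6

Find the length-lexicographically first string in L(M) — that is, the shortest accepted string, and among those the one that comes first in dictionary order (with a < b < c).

aac

A breadth-first search from 0 reaches an accepting state first via the path 0 → 6 → 5 → 2 on input aac.
No string of length < 3 is accepted (BFS exhausts all shorter strings without reaching an accepting state), and aac is the lexicographically least accepting string of length 3.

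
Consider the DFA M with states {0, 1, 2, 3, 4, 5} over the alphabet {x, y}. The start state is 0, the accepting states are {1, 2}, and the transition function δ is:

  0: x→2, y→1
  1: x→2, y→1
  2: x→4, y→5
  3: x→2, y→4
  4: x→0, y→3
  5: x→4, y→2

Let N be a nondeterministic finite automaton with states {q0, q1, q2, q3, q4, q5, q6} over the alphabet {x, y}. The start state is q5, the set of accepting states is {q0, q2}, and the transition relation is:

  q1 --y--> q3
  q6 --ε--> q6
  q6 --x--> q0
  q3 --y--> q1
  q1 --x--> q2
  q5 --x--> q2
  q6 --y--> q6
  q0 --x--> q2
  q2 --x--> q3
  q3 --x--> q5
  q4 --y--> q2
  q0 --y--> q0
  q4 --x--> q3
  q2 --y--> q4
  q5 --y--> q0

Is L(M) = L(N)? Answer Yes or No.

Yes

Exploring the product automaton M × N from the start pair (0, q5), following both machines on each input symbol, reaches 6 state pairs: (0, q5), (2, q2), (1, q0), (4, q3), (5, q4), (3, q1).
M accepts in {1, 2} and N accepts in {q0, q2}. In every reachable pair the two components are either both accepting — (2, q2), (1, q0) — or both non-accepting, so no string is accepted by exactly one of the machines: L(M) \ L(N) and L(N) \ L(M) are both empty.
Hence every string is accepted by M iff it is accepted by N, and the two languages coincide.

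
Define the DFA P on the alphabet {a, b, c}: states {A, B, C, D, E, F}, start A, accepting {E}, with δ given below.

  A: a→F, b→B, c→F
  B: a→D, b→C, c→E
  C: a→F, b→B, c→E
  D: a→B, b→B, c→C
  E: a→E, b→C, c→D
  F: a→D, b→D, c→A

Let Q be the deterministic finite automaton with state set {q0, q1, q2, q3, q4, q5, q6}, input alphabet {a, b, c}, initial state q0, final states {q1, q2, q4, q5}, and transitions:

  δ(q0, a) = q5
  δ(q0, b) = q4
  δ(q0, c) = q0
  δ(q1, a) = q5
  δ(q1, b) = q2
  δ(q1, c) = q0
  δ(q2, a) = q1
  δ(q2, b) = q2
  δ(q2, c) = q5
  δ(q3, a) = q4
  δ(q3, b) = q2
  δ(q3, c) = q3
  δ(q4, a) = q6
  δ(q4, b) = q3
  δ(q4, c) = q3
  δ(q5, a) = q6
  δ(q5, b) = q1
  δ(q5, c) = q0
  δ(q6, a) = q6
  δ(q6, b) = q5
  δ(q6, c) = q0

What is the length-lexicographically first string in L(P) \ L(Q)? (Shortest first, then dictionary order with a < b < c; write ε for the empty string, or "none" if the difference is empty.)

bc

The string bc is accepted by P but not by Q.
No shorter string lies in the difference, and bc is the lexicographically first length-2 string in L(P) \ L(Q).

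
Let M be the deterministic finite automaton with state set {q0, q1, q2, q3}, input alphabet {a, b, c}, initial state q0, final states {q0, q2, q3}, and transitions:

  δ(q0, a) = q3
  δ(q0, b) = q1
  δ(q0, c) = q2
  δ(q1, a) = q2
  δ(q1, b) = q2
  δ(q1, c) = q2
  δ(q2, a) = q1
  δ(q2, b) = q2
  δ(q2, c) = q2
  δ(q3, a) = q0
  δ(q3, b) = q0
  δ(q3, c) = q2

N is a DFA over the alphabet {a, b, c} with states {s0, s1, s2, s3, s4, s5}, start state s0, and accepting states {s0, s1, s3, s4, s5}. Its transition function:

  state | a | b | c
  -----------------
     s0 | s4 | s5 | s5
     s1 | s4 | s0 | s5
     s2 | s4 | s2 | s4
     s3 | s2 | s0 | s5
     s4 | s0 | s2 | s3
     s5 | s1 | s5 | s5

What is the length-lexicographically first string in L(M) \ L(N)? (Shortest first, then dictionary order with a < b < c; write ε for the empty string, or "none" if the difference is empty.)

The string ab is accepted by M but not by N.
No shorter string lies in the difference, and ab is the lexicographically first length-2 string in L(M) \ L(N).

ab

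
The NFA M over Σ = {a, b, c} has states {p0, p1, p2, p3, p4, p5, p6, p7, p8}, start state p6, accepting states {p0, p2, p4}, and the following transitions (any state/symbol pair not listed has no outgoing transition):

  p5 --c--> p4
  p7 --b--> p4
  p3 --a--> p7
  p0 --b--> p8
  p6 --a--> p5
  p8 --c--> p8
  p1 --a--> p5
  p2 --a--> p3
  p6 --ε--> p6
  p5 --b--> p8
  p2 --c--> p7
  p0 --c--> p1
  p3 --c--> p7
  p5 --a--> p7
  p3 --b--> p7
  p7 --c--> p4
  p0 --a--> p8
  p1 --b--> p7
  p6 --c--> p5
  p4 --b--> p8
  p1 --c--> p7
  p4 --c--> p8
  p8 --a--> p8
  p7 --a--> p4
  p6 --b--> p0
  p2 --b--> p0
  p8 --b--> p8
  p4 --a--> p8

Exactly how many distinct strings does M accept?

The useful subgraph on states {p0, p1, p4, p5, p6, p7} is acyclic, so L(M) is finite; the longest accepting path visits 6 useful states, giving maximum string length 5.
Counting accepting paths from p6 by length: 1 of length 1, 2 of length 2, 6 of length 3, 7 of length 4, 3 of length 5. Total 19.

19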